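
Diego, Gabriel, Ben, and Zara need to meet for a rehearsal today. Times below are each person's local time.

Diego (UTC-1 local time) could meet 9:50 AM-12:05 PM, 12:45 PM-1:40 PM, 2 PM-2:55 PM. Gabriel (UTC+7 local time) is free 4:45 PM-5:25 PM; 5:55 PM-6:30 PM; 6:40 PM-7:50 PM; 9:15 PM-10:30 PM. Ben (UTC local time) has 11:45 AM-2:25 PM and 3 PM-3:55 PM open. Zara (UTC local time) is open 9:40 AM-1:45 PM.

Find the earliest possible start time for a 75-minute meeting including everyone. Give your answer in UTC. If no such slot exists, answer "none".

none

Diego in UTC: 10:50-13:05, 13:45-14:40, 15:00-15:55 (add 1h to convert from UTC-1).
Gabriel in UTC: 09:45-10:25, 10:55-11:30, 11:40-12:50, 14:15-15:30 (subtract 7h to convert from UTC+7).
Ben in UTC: 11:45-14:25, 15:00-15:55.
Zara in UTC: 09:40-13:45.
Diego ∩ Gabriel: 10:55-11:30, 11:40-12:50, 14:15-14:40, 15:00-15:30.
Diego ∩ Gabriel ∩ Ben: 11:45-12:50, 14:15-14:25, 15:00-15:30.
Diego ∩ Gabriel ∩ Ben ∩ Zara: 11:45-12:50.
No common window is at least 75 minutes long.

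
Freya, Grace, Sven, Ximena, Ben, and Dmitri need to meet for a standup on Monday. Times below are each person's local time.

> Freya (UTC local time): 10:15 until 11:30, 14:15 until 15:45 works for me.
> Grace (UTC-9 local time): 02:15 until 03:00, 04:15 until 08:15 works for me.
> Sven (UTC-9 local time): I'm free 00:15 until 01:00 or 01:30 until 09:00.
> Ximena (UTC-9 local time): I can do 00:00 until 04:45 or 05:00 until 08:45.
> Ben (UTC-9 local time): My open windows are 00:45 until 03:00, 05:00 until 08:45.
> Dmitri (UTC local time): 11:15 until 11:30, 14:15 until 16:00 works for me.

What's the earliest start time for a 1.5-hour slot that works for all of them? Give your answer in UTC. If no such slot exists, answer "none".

14:15

Freya in UTC: 10:15-11:30, 14:15-15:45.
Grace in UTC: 11:15-12:00, 13:15-17:15 (add 9h to convert from UTC-9).
Sven in UTC: 09:15-10:00, 10:30-18:00 (add 9h to convert from UTC-9).
Ximena in UTC: 09:00-13:45, 14:00-17:45 (add 9h to convert from UTC-9).
Ben in UTC: 09:45-12:00, 14:00-17:45 (add 9h to convert from UTC-9).
Dmitri in UTC: 11:15-11:30, 14:15-16:00.
Freya ∩ Grace: 11:15-11:30, 14:15-15:45.
Freya ∩ Grace ∩ Sven: 11:15-11:30, 14:15-15:45.
Freya ∩ Grace ∩ Sven ∩ Ximena: 11:15-11:30, 14:15-15:45.
Freya ∩ Grace ∩ Sven ∩ Ximena ∩ Ben: 11:15-11:30, 14:15-15:45.
Freya ∩ Grace ∩ Sven ∩ Ximena ∩ Ben ∩ Dmitri: 11:15-11:30, 14:15-15:45.
So the common availability across everyone is 11:15-11:30, 14:15-15:45.
The first common window of at least 90 minutes is 14:15-15:45, so the earliest start is 14:15.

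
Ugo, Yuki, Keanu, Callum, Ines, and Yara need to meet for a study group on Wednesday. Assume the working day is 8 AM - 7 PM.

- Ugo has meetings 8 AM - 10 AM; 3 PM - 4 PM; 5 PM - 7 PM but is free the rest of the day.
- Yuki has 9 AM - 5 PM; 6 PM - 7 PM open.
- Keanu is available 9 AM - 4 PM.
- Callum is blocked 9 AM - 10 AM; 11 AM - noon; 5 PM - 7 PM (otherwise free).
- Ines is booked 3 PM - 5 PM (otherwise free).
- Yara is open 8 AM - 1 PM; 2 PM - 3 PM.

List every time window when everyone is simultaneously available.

10:00-11:00, 12:00-13:00, 14:00-15:00

Ugo free: 10:00-15:00, 16:00-17:00 (invert busy blocks within the working day).
Yuki free: 09:00-17:00, 18:00-19:00.
Keanu free: 09:00-16:00.
Callum free: 08:00-09:00, 10:00-11:00, 12:00-17:00 (invert busy blocks within the working day).
Ines free: 08:00-15:00, 17:00-19:00 (invert busy blocks within the working day).
Yara free: 08:00-13:00, 14:00-15:00.
Ugo ∩ Yuki: 10:00-15:00, 16:00-17:00.
Ugo ∩ Yuki ∩ Keanu: 10:00-15:00.
Ugo ∩ Yuki ∩ Keanu ∩ Callum: 10:00-11:00, 12:00-15:00.
Ugo ∩ Yuki ∩ Keanu ∩ Callum ∩ Ines: 10:00-11:00, 12:00-15:00.
Ugo ∩ Yuki ∩ Keanu ∩ Callum ∩ Ines ∩ Yara: 10:00-11:00, 12:00-13:00, 14:00-15:00.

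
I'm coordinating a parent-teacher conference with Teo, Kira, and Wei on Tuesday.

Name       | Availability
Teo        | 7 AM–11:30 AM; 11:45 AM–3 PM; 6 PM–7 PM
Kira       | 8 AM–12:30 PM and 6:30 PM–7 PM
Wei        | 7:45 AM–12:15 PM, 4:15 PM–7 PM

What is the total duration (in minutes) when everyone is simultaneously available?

270

Teo ∩ Kira: 08:00-11:30, 11:45-12:30, 18:30-19:00.
Teo ∩ Kira ∩ Wei: 08:00-11:30, 11:45-12:15, 18:30-19:00.
Those are the intersection windows.
Summing the common windows: 210 + 30 + 30 = 270 minutes.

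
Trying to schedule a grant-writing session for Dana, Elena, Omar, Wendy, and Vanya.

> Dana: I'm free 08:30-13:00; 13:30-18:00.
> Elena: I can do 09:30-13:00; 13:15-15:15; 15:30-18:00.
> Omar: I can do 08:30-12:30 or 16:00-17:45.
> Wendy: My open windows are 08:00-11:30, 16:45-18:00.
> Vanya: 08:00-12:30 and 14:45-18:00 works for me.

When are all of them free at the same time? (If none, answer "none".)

09:30-11:30, 16:45-17:45

Dana ∩ Elena: 09:30-13:00, 13:30-15:15, 15:30-18:00.
Dana ∩ Elena ∩ Omar: 09:30-12:30, 16:00-17:45.
Dana ∩ Elena ∩ Omar ∩ Wendy: 09:30-11:30, 16:45-17:45.
Dana ∩ Elena ∩ Omar ∩ Wendy ∩ Vanya: 09:30-11:30, 16:45-17:45.
Those are the intersection windows.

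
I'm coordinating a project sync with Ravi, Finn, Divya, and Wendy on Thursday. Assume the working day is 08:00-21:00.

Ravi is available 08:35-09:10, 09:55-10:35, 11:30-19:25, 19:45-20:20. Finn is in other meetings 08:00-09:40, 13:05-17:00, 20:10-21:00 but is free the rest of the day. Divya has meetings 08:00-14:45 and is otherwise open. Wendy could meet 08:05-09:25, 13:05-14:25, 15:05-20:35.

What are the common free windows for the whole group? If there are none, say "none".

17:00-19:25, 19:45-20:10

Ravi free: 08:35-09:10, 09:55-10:35, 11:30-19:25, 19:45-20:20.
Finn free: 09:40-13:05, 17:00-20:10 (invert busy blocks within the working day).
Divya free: 14:45-21:00 (invert busy blocks within the working day).
Wendy free: 08:05-09:25, 13:05-14:25, 15:05-20:35.
Ravi ∩ Finn: 09:55-10:35, 11:30-13:05, 17:00-19:25, 19:45-20:10.
Ravi ∩ Finn ∩ Divya: 17:00-19:25, 19:45-20:10.
Ravi ∩ Finn ∩ Divya ∩ Wendy: 17:00-19:25, 19:45-20:10.
Those are the intersection windows.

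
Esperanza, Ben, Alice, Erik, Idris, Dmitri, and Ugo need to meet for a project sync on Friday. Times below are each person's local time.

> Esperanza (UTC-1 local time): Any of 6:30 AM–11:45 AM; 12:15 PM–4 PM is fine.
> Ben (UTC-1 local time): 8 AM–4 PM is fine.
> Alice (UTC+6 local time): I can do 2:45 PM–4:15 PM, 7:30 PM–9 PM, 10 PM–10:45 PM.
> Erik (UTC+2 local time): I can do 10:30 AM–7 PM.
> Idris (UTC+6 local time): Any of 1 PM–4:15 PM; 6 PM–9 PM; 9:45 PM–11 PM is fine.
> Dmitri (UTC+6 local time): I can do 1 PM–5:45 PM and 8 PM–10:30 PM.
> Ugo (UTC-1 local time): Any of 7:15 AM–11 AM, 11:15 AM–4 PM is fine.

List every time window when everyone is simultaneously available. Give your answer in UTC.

Esperanza in UTC: 07:30-12:45, 13:15-17:00 (add 1h to convert from UTC-1).
Ben in UTC: 09:00-17:00 (add 1h to convert from UTC-1).
Alice in UTC: 08:45-10:15, 13:30-15:00, 16:00-16:45 (subtract 6h to convert from UTC+6).
Erik in UTC: 08:30-17:00 (subtract 2h to convert from UTC+2).
Idris in UTC: 07:00-10:15, 12:00-15:00, 15:45-17:00 (subtract 6h to convert from UTC+6).
Dmitri in UTC: 07:00-11:45, 14:00-16:30 (subtract 6h to convert from UTC+6).
Ugo in UTC: 08:15-12:00, 12:15-17:00 (add 1h to convert from UTC-1).
Esperanza ∩ Ben: 09:00-12:45, 13:15-17:00.
Esperanza ∩ Ben ∩ Alice: 09:00-10:15, 13:30-15:00, 16:00-16:45.
Esperanza ∩ Ben ∩ Alice ∩ Erik: 09:00-10:15, 13:30-15:00, 16:00-16:45.
Esperanza ∩ Ben ∩ Alice ∩ Erik ∩ Idris: 09:00-10:15, 13:30-15:00, 16:00-16:45.
Esperanza ∩ Ben ∩ Alice ∩ Erik ∩ Idris ∩ Dmitri: 09:00-10:15, 14:00-15:00, 16:00-16:30.
Esperanza ∩ Ben ∩ Alice ∩ Erik ∩ Idris ∩ Dmitri ∩ Ugo: 09:00-10:15, 14:00-15:00, 16:00-16:30.

09:00-10:15, 14:00-15:00, 16:00-16:30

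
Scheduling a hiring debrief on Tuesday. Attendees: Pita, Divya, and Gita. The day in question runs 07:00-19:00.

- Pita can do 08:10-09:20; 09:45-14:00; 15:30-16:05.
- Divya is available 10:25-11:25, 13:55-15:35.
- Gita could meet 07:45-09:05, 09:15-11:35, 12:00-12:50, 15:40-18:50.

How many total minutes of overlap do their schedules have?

Pita ∩ Divya: 10:25-11:25, 13:55-14:00, 15:30-15:35.
Pita ∩ Divya ∩ Gita: 10:25-11:25.
That's a single block of 60 minutes.

60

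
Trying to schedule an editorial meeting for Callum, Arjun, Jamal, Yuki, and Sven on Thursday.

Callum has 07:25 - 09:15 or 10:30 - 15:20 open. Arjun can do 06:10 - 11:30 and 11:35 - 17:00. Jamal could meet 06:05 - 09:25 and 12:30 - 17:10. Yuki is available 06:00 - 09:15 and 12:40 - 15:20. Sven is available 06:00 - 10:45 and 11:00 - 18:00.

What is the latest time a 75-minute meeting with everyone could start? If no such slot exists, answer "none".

Callum ∩ Arjun: 07:25-09:15, 10:30-11:30, 11:35-15:20.
Callum ∩ Arjun ∩ Jamal: 07:25-09:15, 12:30-15:20.
Callum ∩ Arjun ∩ Jamal ∩ Yuki: 07:25-09:15, 12:40-15:20.
Callum ∩ Arjun ∩ Jamal ∩ Yuki ∩ Sven: 07:25-09:15, 12:40-15:20.
The last common window of at least 75 minutes is 12:40-15:20; a 75-minute meeting can start as late as 14:05 and still end by 15:20.

14:05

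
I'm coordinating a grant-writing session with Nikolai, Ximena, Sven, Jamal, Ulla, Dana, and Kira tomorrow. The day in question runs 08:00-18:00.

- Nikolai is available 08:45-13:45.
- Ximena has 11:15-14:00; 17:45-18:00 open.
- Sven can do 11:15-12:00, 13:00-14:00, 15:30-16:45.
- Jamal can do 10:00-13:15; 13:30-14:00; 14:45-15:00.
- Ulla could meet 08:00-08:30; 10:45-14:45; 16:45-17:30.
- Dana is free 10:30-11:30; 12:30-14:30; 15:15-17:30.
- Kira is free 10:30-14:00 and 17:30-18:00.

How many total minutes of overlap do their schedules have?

Nikolai ∩ Ximena: 11:15-13:45.
Nikolai ∩ Ximena ∩ Sven: 11:15-12:00, 13:00-13:45.
Nikolai ∩ Ximena ∩ Sven ∩ Jamal: 11:15-12:00, 13:00-13:15, 13:30-13:45.
Nikolai ∩ Ximena ∩ Sven ∩ Jamal ∩ Ulla: 11:15-12:00, 13:00-13:15, 13:30-13:45.
Nikolai ∩ Ximena ∩ Sven ∩ Jamal ∩ Ulla ∩ Dana: 11:15-11:30, 13:00-13:15, 13:30-13:45.
Nikolai ∩ Ximena ∩ Sven ∩ Jamal ∩ Ulla ∩ Dana ∩ Kira: 11:15-11:30, 13:00-13:15, 13:30-13:45.
Summing the common windows: 15 + 15 + 15 = 45 minutes.

45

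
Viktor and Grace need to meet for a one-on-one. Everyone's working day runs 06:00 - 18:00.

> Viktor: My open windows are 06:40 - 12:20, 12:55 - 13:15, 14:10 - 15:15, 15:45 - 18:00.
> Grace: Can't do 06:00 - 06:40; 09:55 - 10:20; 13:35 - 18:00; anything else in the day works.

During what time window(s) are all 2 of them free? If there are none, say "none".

Viktor free: 06:40-12:20, 12:55-13:15, 14:10-15:15, 15:45-18:00.
Grace free: 06:40-09:55, 10:20-13:35 (invert busy blocks within the working day).
Viktor ∩ Grace: 06:40-09:55, 10:20-12:20, 12:55-13:15.
Those are the intersection windows.

06:40-09:55, 10:20-12:20, 12:55-13:15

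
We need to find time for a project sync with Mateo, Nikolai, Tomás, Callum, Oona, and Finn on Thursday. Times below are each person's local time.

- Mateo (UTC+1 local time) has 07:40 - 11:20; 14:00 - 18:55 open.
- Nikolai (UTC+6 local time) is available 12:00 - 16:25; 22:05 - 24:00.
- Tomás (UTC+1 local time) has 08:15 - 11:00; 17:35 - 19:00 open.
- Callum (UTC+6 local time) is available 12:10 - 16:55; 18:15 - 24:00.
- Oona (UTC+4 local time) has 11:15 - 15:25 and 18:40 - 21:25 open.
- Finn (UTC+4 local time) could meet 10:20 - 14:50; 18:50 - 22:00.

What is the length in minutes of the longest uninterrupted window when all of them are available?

Mateo in UTC: 06:40-10:20, 13:00-17:55 (subtract 1h to convert from UTC+1).
Nikolai in UTC: 06:00-10:25, 16:05-18:00 (subtract 6h to convert from UTC+6).
Tomás in UTC: 07:15-10:00, 16:35-18:00 (subtract 1h to convert from UTC+1).
Callum in UTC: 06:10-10:55, 12:15-18:00 (subtract 6h to convert from UTC+6).
Oona in UTC: 07:15-11:25, 14:40-17:25 (subtract 4h to convert from UTC+4).
Finn in UTC: 06:20-10:50, 14:50-18:00 (subtract 4h to convert from UTC+4).
Mateo ∩ Nikolai: 06:40-10:20, 16:05-17:55.
Mateo ∩ Nikolai ∩ Tomás: 07:15-10:00, 16:35-17:55.
Mateo ∩ Nikolai ∩ Tomás ∩ Callum: 07:15-10:00, 16:35-17:55.
Mateo ∩ Nikolai ∩ Tomás ∩ Callum ∩ Oona: 07:15-10:00, 16:35-17:25.
Mateo ∩ Nikolai ∩ Tomás ∩ Callum ∩ Oona ∩ Finn: 07:15-10:00, 16:35-17:25.
The longest is 07:15-10:00 at 165 minutes.

165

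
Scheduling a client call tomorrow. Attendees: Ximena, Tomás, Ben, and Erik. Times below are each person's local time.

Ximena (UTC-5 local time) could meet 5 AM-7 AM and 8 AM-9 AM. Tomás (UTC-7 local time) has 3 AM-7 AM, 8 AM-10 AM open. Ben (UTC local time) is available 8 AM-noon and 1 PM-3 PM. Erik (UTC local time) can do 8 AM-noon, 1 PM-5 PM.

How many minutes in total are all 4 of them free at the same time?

Ximena in UTC: 10:00-12:00, 13:00-14:00 (add 5h to convert from UTC-5).
Tomás in UTC: 10:00-14:00, 15:00-17:00 (add 7h to convert from UTC-7).
Ben in UTC: 08:00-12:00, 13:00-15:00.
Erik in UTC: 08:00-12:00, 13:00-17:00.
Ximena ∩ Tomás: 10:00-12:00, 13:00-14:00.
Ximena ∩ Tomás ∩ Ben: 10:00-12:00, 13:00-14:00.
Ximena ∩ Tomás ∩ Ben ∩ Erik: 10:00-12:00, 13:00-14:00.
Those are the intersection windows.
Summing the common windows: 120 + 60 = 180 minutes.

180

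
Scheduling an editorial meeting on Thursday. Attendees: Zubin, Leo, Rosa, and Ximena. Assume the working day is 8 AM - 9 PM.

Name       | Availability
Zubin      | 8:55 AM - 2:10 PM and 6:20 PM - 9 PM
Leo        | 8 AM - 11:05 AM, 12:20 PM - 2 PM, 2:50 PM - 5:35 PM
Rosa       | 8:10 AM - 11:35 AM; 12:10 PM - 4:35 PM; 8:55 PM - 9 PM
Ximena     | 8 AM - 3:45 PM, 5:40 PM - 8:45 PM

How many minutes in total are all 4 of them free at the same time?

230

Zubin ∩ Leo: 08:55-11:05, 12:20-14:00.
Zubin ∩ Leo ∩ Rosa: 08:55-11:05, 12:20-14:00.
Zubin ∩ Leo ∩ Rosa ∩ Ximena: 08:55-11:05, 12:20-14:00.
So the common availability across everyone is 08:55-11:05, 12:20-14:00.
Summing the common windows: 130 + 100 = 230 minutes.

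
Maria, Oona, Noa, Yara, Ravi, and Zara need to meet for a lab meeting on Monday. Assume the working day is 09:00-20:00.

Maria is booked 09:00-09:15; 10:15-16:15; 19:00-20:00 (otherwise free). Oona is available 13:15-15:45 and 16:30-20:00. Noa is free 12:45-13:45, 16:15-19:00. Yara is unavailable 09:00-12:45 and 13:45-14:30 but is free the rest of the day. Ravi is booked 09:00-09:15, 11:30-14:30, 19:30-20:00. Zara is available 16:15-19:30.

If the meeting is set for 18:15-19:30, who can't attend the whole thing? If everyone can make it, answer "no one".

Maria, Noa

Maria free: 09:15-10:15, 16:15-19:00 (invert busy blocks within the working day).
Oona free: 13:15-15:45, 16:30-20:00.
Noa free: 12:45-13:45, 16:15-19:00.
Yara free: 12:45-13:45, 14:30-20:00 (invert busy blocks within the working day).
Ravi free: 09:15-11:30, 14:30-19:30 (invert busy blocks within the working day).
Zara free: 16:15-19:30.
Maria: not fully free for 18:15-19:30. Oona: free for 18:15-19:30. Noa: not fully free for 18:15-19:30. Yara: free for 18:15-19:30. Ravi: free for 18:15-19:30. Zara: free for 18:15-19:30.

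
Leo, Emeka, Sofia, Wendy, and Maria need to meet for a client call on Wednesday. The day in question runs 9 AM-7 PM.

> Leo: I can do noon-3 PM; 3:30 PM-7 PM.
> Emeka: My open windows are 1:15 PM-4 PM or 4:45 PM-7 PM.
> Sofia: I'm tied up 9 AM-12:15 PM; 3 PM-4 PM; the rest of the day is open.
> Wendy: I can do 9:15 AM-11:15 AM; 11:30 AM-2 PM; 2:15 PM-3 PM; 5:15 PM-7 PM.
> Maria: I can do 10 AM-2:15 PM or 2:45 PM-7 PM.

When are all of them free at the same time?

Leo free: 12:00-15:00, 15:30-19:00.
Emeka free: 13:15-16:00, 16:45-19:00.
Sofia free: 12:15-15:00, 16:00-19:00 (invert busy blocks within the working day).
Wendy free: 09:15-11:15, 11:30-14:00, 14:15-15:00, 17:15-19:00.
Maria free: 10:00-14:15, 14:45-19:00.
Leo ∩ Emeka: 13:15-15:00, 15:30-16:00, 16:45-19:00.
Leo ∩ Emeka ∩ Sofia: 13:15-15:00, 16:45-19:00.
Leo ∩ Emeka ∩ Sofia ∩ Wendy: 13:15-14:00, 14:15-15:00, 17:15-19:00.
Leo ∩ Emeka ∩ Sofia ∩ Wendy ∩ Maria: 13:15-14:00, 14:45-15:00, 17:15-19:00.

13:15-14:00, 14:45-15:00, 17:15-19:00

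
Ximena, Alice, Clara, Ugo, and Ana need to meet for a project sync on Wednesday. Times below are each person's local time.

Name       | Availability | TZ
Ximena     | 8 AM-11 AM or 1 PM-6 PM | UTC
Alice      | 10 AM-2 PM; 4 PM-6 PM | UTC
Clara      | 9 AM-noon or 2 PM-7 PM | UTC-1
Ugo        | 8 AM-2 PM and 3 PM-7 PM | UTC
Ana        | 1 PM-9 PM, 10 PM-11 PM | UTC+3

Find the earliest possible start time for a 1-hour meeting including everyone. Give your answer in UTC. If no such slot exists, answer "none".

10:00

Ximena in UTC: 08:00-11:00, 13:00-18:00.
Alice in UTC: 10:00-14:00, 16:00-18:00.
Clara in UTC: 10:00-13:00, 15:00-20:00 (add 1h to convert from UTC-1).
Ugo in UTC: 08:00-14:00, 15:00-19:00.
Ana in UTC: 10:00-18:00, 19:00-20:00 (subtract 3h to convert from UTC+3).
Ximena ∩ Alice: 10:00-11:00, 13:00-14:00, 16:00-18:00.
Ximena ∩ Alice ∩ Clara: 10:00-11:00, 16:00-18:00.
Ximena ∩ Alice ∩ Clara ∩ Ugo: 10:00-11:00, 16:00-18:00.
Ximena ∩ Alice ∩ Clara ∩ Ugo ∩ Ana: 10:00-11:00, 16:00-18:00.
The first common window of at least 60 minutes is 10:00-11:00, so the earliest start is 10:00.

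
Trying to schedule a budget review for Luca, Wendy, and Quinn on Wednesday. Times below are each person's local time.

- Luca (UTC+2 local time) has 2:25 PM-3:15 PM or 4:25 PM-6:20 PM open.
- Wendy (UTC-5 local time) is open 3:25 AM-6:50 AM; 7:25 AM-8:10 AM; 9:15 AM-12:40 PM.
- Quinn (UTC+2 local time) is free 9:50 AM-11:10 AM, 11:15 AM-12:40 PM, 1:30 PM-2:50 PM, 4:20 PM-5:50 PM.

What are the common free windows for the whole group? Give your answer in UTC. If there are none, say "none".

Luca in UTC: 12:25-13:15, 14:25-16:20 (subtract 2h to convert from UTC+2).
Wendy in UTC: 08:25-11:50, 12:25-13:10, 14:15-17:40 (add 5h to convert from UTC-5).
Quinn in UTC: 07:50-09:10, 09:15-10:40, 11:30-12:50, 14:20-15:50 (subtract 2h to convert from UTC+2).
Luca ∩ Wendy: 12:25-13:10, 14:25-16:20.
Luca ∩ Wendy ∩ Quinn: 12:25-12:50, 14:25-15:50.

12:25-12:50, 14:25-15:50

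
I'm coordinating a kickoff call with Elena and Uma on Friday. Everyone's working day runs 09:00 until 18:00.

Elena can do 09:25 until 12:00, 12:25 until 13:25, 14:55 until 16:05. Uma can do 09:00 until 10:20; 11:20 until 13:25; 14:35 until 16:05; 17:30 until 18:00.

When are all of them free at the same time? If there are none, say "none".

09:25-10:20, 11:20-12:00, 12:25-13:25, 14:55-16:05

Elena ∩ Uma: 09:25-10:20, 11:20-12:00, 12:25-13:25, 14:55-16:05.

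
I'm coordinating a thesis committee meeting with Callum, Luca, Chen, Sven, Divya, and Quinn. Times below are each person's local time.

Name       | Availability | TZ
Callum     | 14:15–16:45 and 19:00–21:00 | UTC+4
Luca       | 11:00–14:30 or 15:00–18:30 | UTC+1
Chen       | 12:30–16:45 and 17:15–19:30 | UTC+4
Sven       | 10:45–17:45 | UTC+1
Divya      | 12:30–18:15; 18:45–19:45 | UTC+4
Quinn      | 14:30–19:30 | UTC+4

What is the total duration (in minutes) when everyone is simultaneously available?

Callum in UTC: 10:15-12:45, 15:00-17:00 (subtract 4h to convert from UTC+4).
Luca in UTC: 10:00-13:30, 14:00-17:30 (subtract 1h to convert from UTC+1).
Chen in UTC: 08:30-12:45, 13:15-15:30 (subtract 4h to convert from UTC+4).
Sven in UTC: 09:45-16:45 (subtract 1h to convert from UTC+1).
Divya in UTC: 08:30-14:15, 14:45-15:45 (subtract 4h to convert from UTC+4).
Quinn in UTC: 10:30-15:30 (subtract 4h to convert from UTC+4).
Callum ∩ Luca: 10:15-12:45, 15:00-17:00.
Callum ∩ Luca ∩ Chen: 10:15-12:45, 15:00-15:30.
Callum ∩ Luca ∩ Chen ∩ Sven: 10:15-12:45, 15:00-15:30.
Callum ∩ Luca ∩ Chen ∩ Sven ∩ Divya: 10:15-12:45, 15:00-15:30.
Callum ∩ Luca ∩ Chen ∩ Sven ∩ Divya ∩ Quinn: 10:30-12:45, 15:00-15:30.
So the common availability across everyone is 10:30-12:45, 15:00-15:30.
Summing the common windows: 135 + 30 = 165 minutes.

165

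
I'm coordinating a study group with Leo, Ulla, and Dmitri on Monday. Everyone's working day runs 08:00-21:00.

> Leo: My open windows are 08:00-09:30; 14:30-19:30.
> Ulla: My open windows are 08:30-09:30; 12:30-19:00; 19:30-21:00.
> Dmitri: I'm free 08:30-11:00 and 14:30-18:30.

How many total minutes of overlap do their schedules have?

Leo ∩ Ulla: 08:30-09:30, 14:30-19:00.
Leo ∩ Ulla ∩ Dmitri: 08:30-09:30, 14:30-18:30.
Summing the common windows: 60 + 240 = 300 minutes.

300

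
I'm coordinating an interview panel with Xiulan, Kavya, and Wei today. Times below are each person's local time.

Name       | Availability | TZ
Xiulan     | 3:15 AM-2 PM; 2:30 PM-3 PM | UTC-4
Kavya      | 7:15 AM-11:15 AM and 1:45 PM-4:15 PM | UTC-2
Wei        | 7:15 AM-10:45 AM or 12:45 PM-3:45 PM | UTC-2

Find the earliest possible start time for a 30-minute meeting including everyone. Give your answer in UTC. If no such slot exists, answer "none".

09:15

Xiulan in UTC: 07:15-18:00, 18:30-19:00 (add 4h to convert from UTC-4).
Kavya in UTC: 09:15-13:15, 15:45-18:15 (add 2h to convert from UTC-2).
Wei in UTC: 09:15-12:45, 14:45-17:45 (add 2h to convert from UTC-2).
Xiulan ∩ Kavya: 09:15-13:15, 15:45-18:00.
Xiulan ∩ Kavya ∩ Wei: 09:15-12:45, 15:45-17:45.
The first common window of at least 30 minutes is 09:15-12:45, so the earliest start is 09:15.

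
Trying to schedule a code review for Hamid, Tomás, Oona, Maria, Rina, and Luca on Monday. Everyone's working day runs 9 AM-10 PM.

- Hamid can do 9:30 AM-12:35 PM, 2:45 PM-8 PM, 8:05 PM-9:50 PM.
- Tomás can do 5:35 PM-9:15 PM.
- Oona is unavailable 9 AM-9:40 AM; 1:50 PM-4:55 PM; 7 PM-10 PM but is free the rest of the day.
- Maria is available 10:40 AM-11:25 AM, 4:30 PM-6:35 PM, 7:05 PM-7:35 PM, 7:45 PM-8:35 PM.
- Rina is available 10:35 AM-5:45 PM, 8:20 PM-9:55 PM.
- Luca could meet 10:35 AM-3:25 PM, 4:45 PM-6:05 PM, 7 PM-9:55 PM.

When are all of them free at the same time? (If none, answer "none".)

17:35-17:45

Hamid free: 09:30-12:35, 14:45-20:00, 20:05-21:50.
Tomás free: 17:35-21:15.
Oona free: 09:40-13:50, 16:55-19:00 (invert busy blocks within the working day).
Maria free: 10:40-11:25, 16:30-18:35, 19:05-19:35, 19:45-20:35.
Rina free: 10:35-17:45, 20:20-21:55.
Luca free: 10:35-15:25, 16:45-18:05, 19:00-21:55.
Hamid ∩ Tomás: 17:35-20:00, 20:05-21:15.
Hamid ∩ Tomás ∩ Oona: 17:35-19:00.
Hamid ∩ Tomás ∩ Oona ∩ Maria: 17:35-18:35.
Hamid ∩ Tomás ∩ Oona ∩ Maria ∩ Rina: 17:35-17:45.
Hamid ∩ Tomás ∩ Oona ∩ Maria ∩ Rina ∩ Luca: 17:35-17:45.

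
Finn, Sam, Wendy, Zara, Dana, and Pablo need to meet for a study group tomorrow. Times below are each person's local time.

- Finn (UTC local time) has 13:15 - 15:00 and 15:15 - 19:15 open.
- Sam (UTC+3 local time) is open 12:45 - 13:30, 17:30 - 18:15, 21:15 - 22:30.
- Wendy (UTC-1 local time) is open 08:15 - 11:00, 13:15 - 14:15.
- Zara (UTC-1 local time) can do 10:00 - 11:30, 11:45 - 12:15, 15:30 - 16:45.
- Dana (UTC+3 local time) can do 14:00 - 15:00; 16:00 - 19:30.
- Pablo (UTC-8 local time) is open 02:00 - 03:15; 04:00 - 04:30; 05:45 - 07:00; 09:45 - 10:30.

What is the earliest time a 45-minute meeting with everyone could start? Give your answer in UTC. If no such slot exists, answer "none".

Finn in UTC: 13:15-15:00, 15:15-19:15.
Sam in UTC: 09:45-10:30, 14:30-15:15, 18:15-19:30 (subtract 3h to convert from UTC+3).
Wendy in UTC: 09:15-12:00, 14:15-15:15 (add 1h to convert from UTC-1).
Zara in UTC: 11:00-12:30, 12:45-13:15, 16:30-17:45 (add 1h to convert from UTC-1).
Dana in UTC: 11:00-12:00, 13:00-16:30 (subtract 3h to convert from UTC+3).
Pablo in UTC: 10:00-11:15, 12:00-12:30, 13:45-15:00, 17:45-18:30 (add 8h to convert from UTC-8).
Finn ∩ Sam: 14:30-15:00, 18:15-19:15.
Finn ∩ Sam ∩ Wendy: 14:30-15:00.
Finn ∩ Sam ∩ Wendy ∩ Zara: ∅.
Finn ∩ Sam ∩ Wendy ∩ Zara ∩ Dana: ∅.
Finn ∩ Sam ∩ Wendy ∩ Zara ∩ Dana ∩ Pablo: ∅.
There is no time when everyone is free.
No common window is at least 45 minutes long.

none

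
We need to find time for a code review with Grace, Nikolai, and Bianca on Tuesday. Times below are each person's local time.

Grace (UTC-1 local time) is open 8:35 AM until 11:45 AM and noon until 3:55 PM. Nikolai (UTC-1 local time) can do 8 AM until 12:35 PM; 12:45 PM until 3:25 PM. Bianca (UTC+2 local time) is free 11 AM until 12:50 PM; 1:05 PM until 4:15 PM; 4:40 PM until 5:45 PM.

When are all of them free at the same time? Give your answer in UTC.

Grace in UTC: 09:35-12:45, 13:00-16:55 (add 1h to convert from UTC-1).
Nikolai in UTC: 09:00-13:35, 13:45-16:25 (add 1h to convert from UTC-1).
Bianca in UTC: 09:00-10:50, 11:05-14:15, 14:40-15:45 (subtract 2h to convert from UTC+2).
Grace ∩ Nikolai: 09:35-12:45, 13:00-13:35, 13:45-16:25.
Grace ∩ Nikolai ∩ Bianca: 09:35-10:50, 11:05-12:45, 13:00-13:35, 13:45-14:15, 14:40-15:45.

09:35-10:50, 11:05-12:45, 13:00-13:35, 13:45-14:15, 14:40-15:45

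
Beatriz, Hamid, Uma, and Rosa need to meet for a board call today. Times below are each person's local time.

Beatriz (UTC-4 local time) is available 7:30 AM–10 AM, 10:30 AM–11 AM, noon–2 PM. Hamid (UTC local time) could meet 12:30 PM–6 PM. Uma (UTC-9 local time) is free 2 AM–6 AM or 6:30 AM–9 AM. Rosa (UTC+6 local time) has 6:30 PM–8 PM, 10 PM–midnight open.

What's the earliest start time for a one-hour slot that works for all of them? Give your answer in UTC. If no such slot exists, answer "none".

12:30

Beatriz in UTC: 11:30-14:00, 14:30-15:00, 16:00-18:00 (add 4h to convert from UTC-4).
Hamid in UTC: 12:30-18:00.
Uma in UTC: 11:00-15:00, 15:30-18:00 (add 9h to convert from UTC-9).
Rosa in UTC: 12:30-14:00, 16:00-18:00 (subtract 6h to convert from UTC+6).
Beatriz ∩ Hamid: 12:30-14:00, 14:30-15:00, 16:00-18:00.
Beatriz ∩ Hamid ∩ Uma: 12:30-14:00, 14:30-15:00, 16:00-18:00.
Beatriz ∩ Hamid ∩ Uma ∩ Rosa: 12:30-14:00, 16:00-18:00.
The first common window of at least 60 minutes is 12:30-14:00, so the earliest start is 12:30.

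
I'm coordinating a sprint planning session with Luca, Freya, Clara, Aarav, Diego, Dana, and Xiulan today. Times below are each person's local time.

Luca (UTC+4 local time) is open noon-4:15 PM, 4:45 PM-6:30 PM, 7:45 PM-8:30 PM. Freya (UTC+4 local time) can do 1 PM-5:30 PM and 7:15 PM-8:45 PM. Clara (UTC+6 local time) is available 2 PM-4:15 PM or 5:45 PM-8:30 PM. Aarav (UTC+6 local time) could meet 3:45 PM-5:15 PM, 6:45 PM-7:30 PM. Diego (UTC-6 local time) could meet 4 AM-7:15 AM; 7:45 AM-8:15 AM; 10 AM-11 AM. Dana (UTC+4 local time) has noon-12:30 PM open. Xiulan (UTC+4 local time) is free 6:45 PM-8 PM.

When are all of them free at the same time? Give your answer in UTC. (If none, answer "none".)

none

Luca in UTC: 08:00-12:15, 12:45-14:30, 15:45-16:30 (subtract 4h to convert from UTC+4).
Freya in UTC: 09:00-13:30, 15:15-16:45 (subtract 4h to convert from UTC+4).
Clara in UTC: 08:00-10:15, 11:45-14:30 (subtract 6h to convert from UTC+6).
Aarav in UTC: 09:45-11:15, 12:45-13:30 (subtract 6h to convert from UTC+6).
Diego in UTC: 10:00-13:15, 13:45-14:15, 16:00-17:00 (add 6h to convert from UTC-6).
Dana in UTC: 08:00-08:30 (subtract 4h to convert from UTC+4).
Xiulan in UTC: 14:45-16:00 (subtract 4h to convert from UTC+4).
Luca ∩ Freya: 09:00-12:15, 12:45-13:30, 15:45-16:30.
Luca ∩ Freya ∩ Clara: 09:00-10:15, 11:45-12:15, 12:45-13:30.
Luca ∩ Freya ∩ Clara ∩ Aarav: 09:45-10:15, 12:45-13:30.
Luca ∩ Freya ∩ Clara ∩ Aarav ∩ Diego: 10:00-10:15, 12:45-13:15.
Luca ∩ Freya ∩ Clara ∩ Aarav ∩ Diego ∩ Dana: ∅.
Luca ∩ Freya ∩ Clara ∩ Aarav ∩ Diego ∩ Dana ∩ Xiulan: ∅.
There is no time when everyone is free.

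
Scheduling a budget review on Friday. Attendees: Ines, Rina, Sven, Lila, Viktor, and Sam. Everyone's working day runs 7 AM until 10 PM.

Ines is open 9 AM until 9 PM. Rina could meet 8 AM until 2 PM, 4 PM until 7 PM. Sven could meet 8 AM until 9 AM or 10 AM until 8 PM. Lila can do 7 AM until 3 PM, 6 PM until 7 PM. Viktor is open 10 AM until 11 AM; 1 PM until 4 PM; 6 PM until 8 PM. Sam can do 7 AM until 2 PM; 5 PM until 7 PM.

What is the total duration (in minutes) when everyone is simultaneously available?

Ines ∩ Rina: 09:00-14:00, 16:00-19:00.
Ines ∩ Rina ∩ Sven: 10:00-14:00, 16:00-19:00.
Ines ∩ Rina ∩ Sven ∩ Lila: 10:00-14:00, 18:00-19:00.
Ines ∩ Rina ∩ Sven ∩ Lila ∩ Viktor: 10:00-11:00, 13:00-14:00, 18:00-19:00.
Ines ∩ Rina ∩ Sven ∩ Lila ∩ Viktor ∩ Sam: 10:00-11:00, 13:00-14:00, 18:00-19:00.
Summing the common windows: 60 + 60 + 60 = 180 minutes.

180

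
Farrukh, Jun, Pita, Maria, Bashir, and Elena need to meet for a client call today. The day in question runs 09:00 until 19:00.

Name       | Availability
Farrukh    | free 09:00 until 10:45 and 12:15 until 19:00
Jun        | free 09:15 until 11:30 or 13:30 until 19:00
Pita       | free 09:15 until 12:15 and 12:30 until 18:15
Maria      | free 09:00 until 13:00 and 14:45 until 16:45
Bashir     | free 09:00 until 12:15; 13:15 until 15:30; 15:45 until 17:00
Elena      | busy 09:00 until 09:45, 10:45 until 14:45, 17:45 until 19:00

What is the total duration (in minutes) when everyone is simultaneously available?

165

Farrukh free: 09:00-10:45, 12:15-19:00.
Jun free: 09:15-11:30, 13:30-19:00.
Pita free: 09:15-12:15, 12:30-18:15.
Maria free: 09:00-13:00, 14:45-16:45.
Bashir free: 09:00-12:15, 13:15-15:30, 15:45-17:00.
Elena free: 09:45-10:45, 14:45-17:45 (invert busy blocks within the working day).
Farrukh ∩ Jun: 09:15-10:45, 13:30-19:00.
Farrukh ∩ Jun ∩ Pita: 09:15-10:45, 13:30-18:15.
Farrukh ∩ Jun ∩ Pita ∩ Maria: 09:15-10:45, 14:45-16:45.
Farrukh ∩ Jun ∩ Pita ∩ Maria ∩ Bashir: 09:15-10:45, 14:45-15:30, 15:45-16:45.
Farrukh ∩ Jun ∩ Pita ∩ Maria ∩ Bashir ∩ Elena: 09:45-10:45, 14:45-15:30, 15:45-16:45.
Summing the common windows: 60 + 45 + 60 = 165 minutes.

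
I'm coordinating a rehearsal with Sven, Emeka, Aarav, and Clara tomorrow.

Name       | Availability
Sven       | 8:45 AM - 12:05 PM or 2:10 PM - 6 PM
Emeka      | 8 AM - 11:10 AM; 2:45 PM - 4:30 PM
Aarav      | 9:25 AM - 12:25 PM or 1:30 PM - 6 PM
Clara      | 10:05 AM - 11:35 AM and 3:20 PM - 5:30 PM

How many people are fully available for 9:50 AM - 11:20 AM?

2

Sven and Aarav can make the full 09:50-11:20 slot — that's 2.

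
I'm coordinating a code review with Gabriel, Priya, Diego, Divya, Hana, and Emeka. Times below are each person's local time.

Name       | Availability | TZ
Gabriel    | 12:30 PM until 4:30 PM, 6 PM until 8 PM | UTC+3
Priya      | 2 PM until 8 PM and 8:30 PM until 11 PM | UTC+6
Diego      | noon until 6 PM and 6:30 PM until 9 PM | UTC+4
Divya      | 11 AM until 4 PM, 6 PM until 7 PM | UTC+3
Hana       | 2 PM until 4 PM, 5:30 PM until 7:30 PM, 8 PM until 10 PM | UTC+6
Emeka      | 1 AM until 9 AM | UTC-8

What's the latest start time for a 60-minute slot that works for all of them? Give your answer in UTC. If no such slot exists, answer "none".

Gabriel in UTC: 09:30-13:30, 15:00-17:00 (subtract 3h to convert from UTC+3).
Priya in UTC: 08:00-14:00, 14:30-17:00 (subtract 6h to convert from UTC+6).
Diego in UTC: 08:00-14:00, 14:30-17:00 (subtract 4h to convert from UTC+4).
Divya in UTC: 08:00-13:00, 15:00-16:00 (subtract 3h to convert from UTC+3).
Hana in UTC: 08:00-10:00, 11:30-13:30, 14:00-16:00 (subtract 6h to convert from UTC+6).
Emeka in UTC: 09:00-17:00 (add 8h to convert from UTC-8).
Gabriel ∩ Priya: 09:30-13:30, 15:00-17:00.
Gabriel ∩ Priya ∩ Diego: 09:30-13:30, 15:00-17:00.
Gabriel ∩ Priya ∩ Diego ∩ Divya: 09:30-13:00, 15:00-16:00.
Gabriel ∩ Priya ∩ Diego ∩ Divya ∩ Hana: 09:30-10:00, 11:30-13:00, 15:00-16:00.
Gabriel ∩ Priya ∩ Diego ∩ Divya ∩ Hana ∩ Emeka: 09:30-10:00, 11:30-13:00, 15:00-16:00.
Those are the intersection windows.
The last common window of at least 60 minutes is 15:00-16:00; a 60-minute meeting can start as late as 15:00 and still end by 16:00.

15:00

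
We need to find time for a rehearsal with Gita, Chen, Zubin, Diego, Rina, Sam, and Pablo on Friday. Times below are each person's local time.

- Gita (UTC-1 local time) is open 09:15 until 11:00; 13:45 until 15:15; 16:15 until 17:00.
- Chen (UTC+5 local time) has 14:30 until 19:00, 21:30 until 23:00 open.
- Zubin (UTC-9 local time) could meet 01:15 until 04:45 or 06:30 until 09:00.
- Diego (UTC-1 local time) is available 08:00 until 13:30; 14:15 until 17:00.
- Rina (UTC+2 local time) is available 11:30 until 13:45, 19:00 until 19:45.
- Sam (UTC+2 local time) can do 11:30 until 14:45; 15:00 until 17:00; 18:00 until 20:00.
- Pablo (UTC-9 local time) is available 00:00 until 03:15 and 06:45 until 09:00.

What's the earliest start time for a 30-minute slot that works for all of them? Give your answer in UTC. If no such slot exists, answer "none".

Gita in UTC: 10:15-12:00, 14:45-16:15, 17:15-18:00 (add 1h to convert from UTC-1).
Chen in UTC: 09:30-14:00, 16:30-18:00 (subtract 5h to convert from UTC+5).
Zubin in UTC: 10:15-13:45, 15:30-18:00 (add 9h to convert from UTC-9).
Diego in UTC: 09:00-14:30, 15:15-18:00 (add 1h to convert from UTC-1).
Rina in UTC: 09:30-11:45, 17:00-17:45 (subtract 2h to convert from UTC+2).
Sam in UTC: 09:30-12:45, 13:00-15:00, 16:00-18:00 (subtract 2h to convert from UTC+2).
Pablo in UTC: 09:00-12:15, 15:45-18:00 (add 9h to convert from UTC-9).
Gita ∩ Chen: 10:15-12:00, 17:15-18:00.
Gita ∩ Chen ∩ Zubin: 10:15-12:00, 17:15-18:00.
Gita ∩ Chen ∩ Zubin ∩ Diego: 10:15-12:00, 17:15-18:00.
Gita ∩ Chen ∩ Zubin ∩ Diego ∩ Rina: 10:15-11:45, 17:15-17:45.
Gita ∩ Chen ∩ Zubin ∩ Diego ∩ Rina ∩ Sam: 10:15-11:45, 17:15-17:45.
Gita ∩ Chen ∩ Zubin ∩ Diego ∩ Rina ∩ Sam ∩ Pablo: 10:15-11:45, 17:15-17:45.
The first common window of at least 30 minutes is 10:15-11:45, so the earliest start is 10:15.

10:15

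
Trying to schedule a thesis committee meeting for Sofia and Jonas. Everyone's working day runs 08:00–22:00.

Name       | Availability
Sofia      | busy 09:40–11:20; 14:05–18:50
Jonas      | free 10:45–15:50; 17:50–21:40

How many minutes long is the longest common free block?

170

Sofia free: 08:00-09:40, 11:20-14:05, 18:50-22:00 (invert busy blocks within the working day).
Jonas free: 10:45-15:50, 17:50-21:40.
Sofia ∩ Jonas: 11:20-14:05, 18:50-21:40.
The longest is 18:50-21:40 at 170 minutes.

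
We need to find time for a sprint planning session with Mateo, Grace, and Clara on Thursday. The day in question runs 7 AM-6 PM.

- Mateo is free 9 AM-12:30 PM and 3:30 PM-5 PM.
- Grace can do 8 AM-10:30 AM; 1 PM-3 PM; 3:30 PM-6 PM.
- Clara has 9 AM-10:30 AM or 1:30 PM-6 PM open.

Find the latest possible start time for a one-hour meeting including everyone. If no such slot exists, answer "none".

Mateo ∩ Grace: 09:00-10:30, 15:30-17:00.
Mateo ∩ Grace ∩ Clara: 09:00-10:30, 15:30-17:00.
Those are the intersection windows.
The last common window of at least 60 minutes is 15:30-17:00; a 60-minute meeting can start as late as 16:00 and still end by 17:00.

16:00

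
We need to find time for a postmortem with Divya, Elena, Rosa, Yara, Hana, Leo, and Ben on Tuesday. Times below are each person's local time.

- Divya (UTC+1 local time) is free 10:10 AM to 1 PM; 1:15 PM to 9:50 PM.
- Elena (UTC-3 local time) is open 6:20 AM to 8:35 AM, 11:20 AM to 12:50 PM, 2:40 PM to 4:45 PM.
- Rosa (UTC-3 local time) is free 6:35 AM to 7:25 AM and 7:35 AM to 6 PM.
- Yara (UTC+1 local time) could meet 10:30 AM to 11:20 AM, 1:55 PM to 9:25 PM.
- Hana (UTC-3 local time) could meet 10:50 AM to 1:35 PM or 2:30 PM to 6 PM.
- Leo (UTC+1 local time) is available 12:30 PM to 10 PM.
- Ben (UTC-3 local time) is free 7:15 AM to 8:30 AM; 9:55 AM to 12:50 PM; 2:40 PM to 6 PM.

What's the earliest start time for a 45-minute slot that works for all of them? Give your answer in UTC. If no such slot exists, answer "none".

Divya in UTC: 09:10-12:00, 12:15-20:50 (subtract 1h to convert from UTC+1).
Elena in UTC: 09:20-11:35, 14:20-15:50, 17:40-19:45 (add 3h to convert from UTC-3).
Rosa in UTC: 09:35-10:25, 10:35-21:00 (add 3h to convert from UTC-3).
Yara in UTC: 09:30-10:20, 12:55-20:25 (subtract 1h to convert from UTC+1).
Hana in UTC: 13:50-16:35, 17:30-21:00 (add 3h to convert from UTC-3).
Leo in UTC: 11:30-21:00 (subtract 1h to convert from UTC+1).
Ben in UTC: 10:15-11:30, 12:55-15:50, 17:40-21:00 (add 3h to convert from UTC-3).
Divya ∩ Elena: 09:20-11:35, 14:20-15:50, 17:40-19:45.
Divya ∩ Elena ∩ Rosa: 09:35-10:25, 10:35-11:35, 14:20-15:50, 17:40-19:45.
Divya ∩ Elena ∩ Rosa ∩ Yara: 09:35-10:20, 14:20-15:50, 17:40-19:45.
Divya ∩ Elena ∩ Rosa ∩ Yara ∩ Hana: 14:20-15:50, 17:40-19:45.
Divya ∩ Elena ∩ Rosa ∩ Yara ∩ Hana ∩ Leo: 14:20-15:50, 17:40-19:45.
Divya ∩ Elena ∩ Rosa ∩ Yara ∩ Hana ∩ Leo ∩ Ben: 14:20-15:50, 17:40-19:45.
Those are the intersection windows.
The first common window of at least 45 minutes is 14:20-15:50, so the earliest start is 14:20.

14:20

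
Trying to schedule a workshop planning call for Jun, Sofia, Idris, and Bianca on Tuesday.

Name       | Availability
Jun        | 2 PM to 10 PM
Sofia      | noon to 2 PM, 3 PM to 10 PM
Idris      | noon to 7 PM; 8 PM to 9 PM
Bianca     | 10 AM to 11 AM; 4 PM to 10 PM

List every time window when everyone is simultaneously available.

Jun ∩ Sofia: 15:00-22:00.
Jun ∩ Sofia ∩ Idris: 15:00-19:00, 20:00-21:00.
Jun ∩ Sofia ∩ Idris ∩ Bianca: 16:00-19:00, 20:00-21:00.

16:00-19:00, 20:00-21:00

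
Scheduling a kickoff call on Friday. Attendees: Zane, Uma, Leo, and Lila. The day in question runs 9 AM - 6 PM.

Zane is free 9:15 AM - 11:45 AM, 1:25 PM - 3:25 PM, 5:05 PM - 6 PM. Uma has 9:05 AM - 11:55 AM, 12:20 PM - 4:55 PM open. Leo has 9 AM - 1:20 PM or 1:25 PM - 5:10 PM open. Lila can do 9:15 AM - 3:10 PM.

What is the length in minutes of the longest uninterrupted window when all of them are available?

150

Zane ∩ Uma: 09:15-11:45, 13:25-15:25.
Zane ∩ Uma ∩ Leo: 09:15-11:45, 13:25-15:25.
Zane ∩ Uma ∩ Leo ∩ Lila: 09:15-11:45, 13:25-15:10.
The longest is 09:15-11:45 at 150 minutes.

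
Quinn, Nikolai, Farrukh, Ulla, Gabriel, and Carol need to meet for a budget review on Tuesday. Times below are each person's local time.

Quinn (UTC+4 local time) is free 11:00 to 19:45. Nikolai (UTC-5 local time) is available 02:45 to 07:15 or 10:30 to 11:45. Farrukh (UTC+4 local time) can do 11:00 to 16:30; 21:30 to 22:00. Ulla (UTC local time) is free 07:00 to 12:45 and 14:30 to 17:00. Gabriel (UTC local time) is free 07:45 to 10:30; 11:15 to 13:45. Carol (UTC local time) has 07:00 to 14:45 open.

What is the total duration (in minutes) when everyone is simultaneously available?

Quinn in UTC: 07:00-15:45 (subtract 4h to convert from UTC+4).
Nikolai in UTC: 07:45-12:15, 15:30-16:45 (add 5h to convert from UTC-5).
Farrukh in UTC: 07:00-12:30, 17:30-18:00 (subtract 4h to convert from UTC+4).
Ulla in UTC: 07:00-12:45, 14:30-17:00.
Gabriel in UTC: 07:45-10:30, 11:15-13:45.
Carol in UTC: 07:00-14:45.
Quinn ∩ Nikolai: 07:45-12:15, 15:30-15:45.
Quinn ∩ Nikolai ∩ Farrukh: 07:45-12:15.
Quinn ∩ Nikolai ∩ Farrukh ∩ Ulla: 07:45-12:15.
Quinn ∩ Nikolai ∩ Farrukh ∩ Ulla ∩ Gabriel: 07:45-10:30, 11:15-12:15.
Quinn ∩ Nikolai ∩ Farrukh ∩ Ulla ∩ Gabriel ∩ Carol: 07:45-10:30, 11:15-12:15.
Summing the common windows: 165 + 60 = 225 minutes.

225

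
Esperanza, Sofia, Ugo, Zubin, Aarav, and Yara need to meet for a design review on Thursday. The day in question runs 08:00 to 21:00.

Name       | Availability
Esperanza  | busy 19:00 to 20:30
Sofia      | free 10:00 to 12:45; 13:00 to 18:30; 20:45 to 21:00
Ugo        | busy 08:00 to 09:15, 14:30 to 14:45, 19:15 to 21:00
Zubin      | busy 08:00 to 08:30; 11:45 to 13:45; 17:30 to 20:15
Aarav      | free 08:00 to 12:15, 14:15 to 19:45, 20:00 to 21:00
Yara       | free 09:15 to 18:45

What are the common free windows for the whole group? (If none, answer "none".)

10:00-11:45, 14:15-14:30, 14:45-17:30

Esperanza free: 08:00-19:00, 20:30-21:00 (invert busy blocks within the working day).
Sofia free: 10:00-12:45, 13:00-18:30, 20:45-21:00.
Ugo free: 09:15-14:30, 14:45-19:15 (invert busy blocks within the working day).
Zubin free: 08:30-11:45, 13:45-17:30, 20:15-21:00 (invert busy blocks within the working day).
Aarav free: 08:00-12:15, 14:15-19:45, 20:00-21:00.
Yara free: 09:15-18:45.
Esperanza ∩ Sofia: 10:00-12:45, 13:00-18:30, 20:45-21:00.
Esperanza ∩ Sofia ∩ Ugo: 10:00-12:45, 13:00-14:30, 14:45-18:30.
Esperanza ∩ Sofia ∩ Ugo ∩ Zubin: 10:00-11:45, 13:45-14:30, 14:45-17:30.
Esperanza ∩ Sofia ∩ Ugo ∩ Zubin ∩ Aarav: 10:00-11:45, 14:15-14:30, 14:45-17:30.
Esperanza ∩ Sofia ∩ Ugo ∩ Zubin ∩ Aarav ∩ Yara: 10:00-11:45, 14:15-14:30, 14:45-17:30.
So the common availability across everyone is 10:00-11:45, 14:15-14:30, 14:45-17:30.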